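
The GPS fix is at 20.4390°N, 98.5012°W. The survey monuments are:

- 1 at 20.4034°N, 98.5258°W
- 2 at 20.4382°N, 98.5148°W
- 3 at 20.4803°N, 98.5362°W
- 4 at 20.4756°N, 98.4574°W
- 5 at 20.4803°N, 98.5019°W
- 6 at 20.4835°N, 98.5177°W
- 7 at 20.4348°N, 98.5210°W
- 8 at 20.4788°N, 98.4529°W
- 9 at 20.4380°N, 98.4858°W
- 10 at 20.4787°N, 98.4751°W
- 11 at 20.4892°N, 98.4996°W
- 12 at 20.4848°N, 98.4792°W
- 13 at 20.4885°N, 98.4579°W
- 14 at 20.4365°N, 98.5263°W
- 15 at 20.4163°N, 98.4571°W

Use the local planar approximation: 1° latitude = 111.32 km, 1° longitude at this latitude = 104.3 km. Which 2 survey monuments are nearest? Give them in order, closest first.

Distances from 20.4390°N, 98.5012°W:
1: 4.7211 km
2: 1.4213 km
3: 5.8705 km
4: 6.1213 km
5: 4.5981 km
6: 5.2442 km
7: 2.1174 km
8: 6.7088 km
9: 1.6101 km
10: 5.1905 km
11: 5.5908 km
12: 5.5910 km
13: 7.1246 km
14: 2.6327 km
15: 5.2481 km
Sorted: 2 (1.4213 km) < 9 (1.6101 km) < 7 (2.1174 km) < 14 (2.6327 km) < …

2, 9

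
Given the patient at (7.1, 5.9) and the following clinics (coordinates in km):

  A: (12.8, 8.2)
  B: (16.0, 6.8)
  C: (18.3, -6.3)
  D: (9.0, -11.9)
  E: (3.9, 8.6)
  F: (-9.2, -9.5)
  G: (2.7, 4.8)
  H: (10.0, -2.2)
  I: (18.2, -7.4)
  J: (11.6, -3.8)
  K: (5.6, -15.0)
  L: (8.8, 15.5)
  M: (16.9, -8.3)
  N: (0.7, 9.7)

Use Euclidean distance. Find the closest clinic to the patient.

E

Distances from (7.1, 5.9):
A: √((5.7)² + (2.3)²) = √(32.4900 + 5.2900) = 6.15 km
B: √((8.9)² + (0.9)²) = √(79.2100 + 0.8100) = 8.95 km
C: √((11.2)² + (-12.2)²) = √(125.4400 + 148.8400) = 16.56 km
D: √((1.9)² + (-17.8)²) = √(3.6100 + 316.8400) = 17.90 km
E: √((-3.2)² + (2.7)²) = √(10.2400 + 7.2900) = 4.19 km
F: √((-16.3)² + (-15.4)²) = √(265.6900 + 237.1600) = 22.42 km
G: √((-4.4)² + (-1.1)²) = √(19.3600 + 1.2100) = 4.54 km
H: √((2.9)² + (-8.1)²) = √(8.4100 + 65.6100) = 8.60 km
I: √((11.1)² + (-13.3)²) = √(123.2100 + 176.8900) = 17.32 km
J: √((4.5)² + (-9.7)²) = √(20.2500 + 94.0900) = 10.69 km
K: √((-1.5)² + (-20.9)²) = √(2.2500 + 436.8100) = 20.95 km
L: √((1.7)² + (9.6)²) = √(2.8900 + 92.1600) = 9.75 km
M: √((9.8)² + (-14.2)²) = √(96.0400 + 201.6400) = 17.25 km
N: √((-6.4)² + (3.8)²) = √(40.9600 + 14.4400) = 7.44 km
Minimum: E at 4.19 km.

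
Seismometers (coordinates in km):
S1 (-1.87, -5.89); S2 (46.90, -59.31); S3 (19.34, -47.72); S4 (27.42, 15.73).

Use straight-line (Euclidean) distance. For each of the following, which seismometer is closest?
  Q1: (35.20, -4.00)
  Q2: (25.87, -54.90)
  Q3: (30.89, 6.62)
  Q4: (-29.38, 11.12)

Q1→S4; Q2→S3; Q3→S4; Q4→S1

Q1 at (35.20, -4.00):
  S1: √((-37.07)² + (-1.89)²) = √(1374.1849 + 3.5721) = 37.12 km
  S2: √((11.70)² + (-55.31)²) = √(136.8900 + 3059.1961) = 56.53 km
  S3: √((-15.86)² + (-43.72)²) = √(251.5396 + 1911.4384) = 46.51 km
  S4: √((-7.78)² + (19.73)²) = √(60.5284 + 389.2729) = 21.21 km
  → nearest: S4 (21.21 km)
Q2 at (25.87, -54.90):
  S1: √((-27.74)² + (49.01)²) = √(769.5076 + 2401.9801) = 56.32 km
  S2: √((21.03)² + (-4.41)²) = √(442.2609 + 19.4481) = 21.49 km
  S3: √((-6.53)² + (7.18)²) = √(42.6409 + 51.5524) = 9.71 km
  S4: √((1.55)² + (70.63)²) = √(2.4025 + 4988.5969) = 70.65 km
  → nearest: S3 (9.71 km)
Q3 at (30.89, 6.62):
  S1: √((-32.76)² + (-12.51)²) = √(1073.2176 + 156.5001) = 35.07 km
  S2: √((16.01)² + (-65.93)²) = √(256.3201 + 4346.7649) = 67.85 km
  S3: √((-11.55)² + (-54.34)²) = √(133.4025 + 2952.8356) = 55.55 km
  S4: √((-3.47)² + (9.11)²) = √(12.0409 + 82.9921) = 9.75 km
  → nearest: S4 (9.75 km)
Q4 at (-29.38, 11.12):
  S1: √((27.51)² + (-17.01)²) = √(756.8001 + 289.3401) = 32.34 km
  S2: √((76.28)² + (-70.43)²) = √(5818.6384 + 4960.3849) = 103.82 km
  S3: √((48.72)² + (-58.84)²) = √(2373.6384 + 3462.1456) = 76.39 km
  S4: √((56.80)² + (4.61)²) = √(3226.2400 + 21.2521) = 56.99 km
  → nearest: S1 (32.34 km)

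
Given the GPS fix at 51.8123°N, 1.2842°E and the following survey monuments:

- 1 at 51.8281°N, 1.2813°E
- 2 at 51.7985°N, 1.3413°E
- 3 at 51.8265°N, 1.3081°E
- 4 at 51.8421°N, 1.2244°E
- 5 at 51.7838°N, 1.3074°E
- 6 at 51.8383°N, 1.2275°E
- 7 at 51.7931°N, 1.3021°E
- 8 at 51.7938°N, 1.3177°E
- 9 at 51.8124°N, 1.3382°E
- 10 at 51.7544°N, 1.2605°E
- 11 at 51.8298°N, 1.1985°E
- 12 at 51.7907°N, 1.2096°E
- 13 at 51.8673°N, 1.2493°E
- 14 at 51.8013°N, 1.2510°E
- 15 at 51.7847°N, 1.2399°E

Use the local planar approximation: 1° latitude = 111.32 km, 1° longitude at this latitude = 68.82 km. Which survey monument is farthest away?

Distances from 51.8123°N, 1.2842°E:
1: √((0.0158·111.32)² + (-0.0029·68.82)²) = √(3.093574 + 0.039831) = 1.7701 km
2: √((-0.0138·111.32)² + (0.0571·68.82)²) = √(2.359960 + 15.441929) = 4.2192 km
3: √((0.0142·111.32)² + (0.0239·68.82)²) = √(2.498752 + 2.705360) = 2.2813 km
4: √((0.0298·111.32)² + (-0.0598·68.82)²) = √(11.004718 + 16.936813) = 5.2860 km
5: √((-0.0285·111.32)² + (0.0232·68.82)²) = √(10.065518 + 2.549208) = 3.5517 km
6: √((0.0260·111.32)² + (-0.0567·68.82)²) = √(8.377088 + 15.226338) = 4.8583 km
7: √((-0.0192·111.32)² + (0.0179·68.82)²) = √(4.568239 + 1.517523) = 2.4669 km
8: √((-0.0185·111.32)² + (0.0335·68.82)²) = √(4.241211 + 5.315192) = 3.0913 km
9: √((0.0001·111.32)² + (0.0540·68.82)²) = √(0.000124 + 13.810737) = 3.7163 km
10: √((-0.0579·111.32)² + (-0.0237·68.82)²) = √(41.543542 + 2.660272) = 6.6486 km
11: √((0.0175·111.32)² + (-0.0857·68.82)²) = √(3.795094 + 34.784918) = 6.2113 km
12: √((-0.0216·111.32)² + (-0.0746·68.82)²) = √(5.781678 + 26.357668) = 5.6692 km
13: √((0.0550·111.32)² + (-0.0349·68.82)²) = √(37.486231 + 5.768730) = 6.5769 km
14: √((-0.0110·111.32)² + (-0.0332·68.82)²) = √(1.499449 + 5.220421) = 2.5923 km
15: √((-0.0276·111.32)² + (-0.0443·68.82)²) = √(9.439838 + 9.294730) = 4.3283 km
Maximum: 10 at 6.6486 km.

10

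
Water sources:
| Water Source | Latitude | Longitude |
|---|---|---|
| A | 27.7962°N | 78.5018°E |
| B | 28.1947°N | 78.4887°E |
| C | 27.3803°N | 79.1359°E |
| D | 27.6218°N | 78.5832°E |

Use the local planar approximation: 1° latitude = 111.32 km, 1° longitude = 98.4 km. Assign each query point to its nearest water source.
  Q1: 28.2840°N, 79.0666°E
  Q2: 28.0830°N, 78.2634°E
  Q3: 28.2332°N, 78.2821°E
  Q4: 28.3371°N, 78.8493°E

Q1 at 28.2840°N, 79.0666°E:
  A: √((-0.4878·111.32)² + (-0.5648·98.4)²) = √(2948.695909 + 3088.727345) = 77.7009 km
  B: √((-0.0893·111.32)² + (-0.5779·98.4)²) = √(98.821016 + 3233.669168) = 57.7277 km
  C: √((-0.9037·111.32)² + (0.0693·98.4)²) = √(10120.336661 + 46.500398) = 100.8307 km
  D: √((-0.6622·111.32)² + (-0.4834·98.4)²) = √(5434.063989 + 2262.577630) = 87.7305 km
  → nearest: B (57.7277 km)
Q2 at 28.0830°N, 78.2634°E:
  A: √((-0.2868·111.32)² + (0.2384·98.4)²) = √(1019.306255 + 550.304037) = 39.6183 km
  B: √((0.1117·111.32)² + (0.2253·98.4)²) = √(154.615398 + 491.487617) = 25.4186 km
  C: √((-0.7027·111.32)² + (0.8725·98.4)²) = √(6119.082413 + 7370.909316) = 116.1464 km
  D: √((-0.4612·111.32)² + (0.3198·98.4)²) = √(2635.876102 + 990.255164) = 60.2174 km
  → nearest: B (25.4186 km)
Q3 at 28.2332°N, 78.2821°E:
  A: √((-0.4370·111.32)² + (0.2197·98.4)²) = √(2366.515042 + 467.358678) = 53.2341 km
  B: √((-0.0385·111.32)² + (0.2066·98.4)²) = √(18.368253 + 413.286131) = 20.7763 km
  C: √((-0.8529·111.32)² + (0.8538·98.4)²) = √(9014.520364 + 7058.338754) = 126.7788 km
  D: √((-0.6114·111.32)² + (0.3011·98.4)²) = √(4632.306255 + 877.832605) = 74.2303 km
  → nearest: B (20.7763 km)
Q4 at 28.3371°N, 78.8493°E:
  A: √((-0.5409·111.32)² + (-0.3475·98.4)²) = √(3625.603924 + 1169.229636) = 69.2447 km
  B: √((-0.1424·111.32)² + (-0.3606·98.4)²) = √(251.284889 + 1259.046128) = 38.8630 km
  C: √((-0.9568·111.32)² + (0.2866·98.4)²) = √(11344.588008 + 795.321218) = 110.1813 km
  D: √((-0.7153·111.32)² + (-0.2661·98.4)²) = √(6340.490343 + 685.614424) = 83.8219 km
  → nearest: B (38.8630 km)

Q1→B; Q2→B; Q3→B; Q4→B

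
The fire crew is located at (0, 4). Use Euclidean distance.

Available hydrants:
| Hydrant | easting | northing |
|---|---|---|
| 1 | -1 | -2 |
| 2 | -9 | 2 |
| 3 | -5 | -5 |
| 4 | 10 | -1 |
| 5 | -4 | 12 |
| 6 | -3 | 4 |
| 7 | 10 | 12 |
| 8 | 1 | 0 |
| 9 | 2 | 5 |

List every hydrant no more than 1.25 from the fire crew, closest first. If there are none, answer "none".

none

Distances from (0, 4):
1: √((-1)² + (-6)²) = √(1.000 + 36.000) = 6.1
2: √((-9)² + (-2)²) = √(81.000 + 4.000) = 9.2
3: √((-5)² + (-9)²) = √(25.000 + 81.000) = 10.3
4: √((10)² + (-5)²) = √(100.000 + 25.000) = 11.2
5: √((-4)² + (8)²) = √(16.000 + 64.000) = 8.9
6: √((-3)² + (0)²) = √(9.000 + 0.000) = 3.0
7: √((10)² + (8)²) = √(100.000 + 64.000) = 12.8
8: √((1)² + (-4)²) = √(1.000 + 16.000) = 4.1
9: √((2)² + (1)²) = √(4.000 + 1.000) = 2.2
Threshold 1.25: none within range.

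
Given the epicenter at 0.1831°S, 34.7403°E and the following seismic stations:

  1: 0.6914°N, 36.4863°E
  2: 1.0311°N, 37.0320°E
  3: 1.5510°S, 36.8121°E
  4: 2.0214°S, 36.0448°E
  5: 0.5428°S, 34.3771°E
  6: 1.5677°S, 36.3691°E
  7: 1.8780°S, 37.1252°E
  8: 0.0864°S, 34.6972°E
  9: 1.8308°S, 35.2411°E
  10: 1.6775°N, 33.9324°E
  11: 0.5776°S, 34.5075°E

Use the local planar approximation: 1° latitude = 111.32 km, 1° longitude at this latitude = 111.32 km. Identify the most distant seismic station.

Distances from 0.1831°S, 34.7403°E:
1: √((0.8745·111.32)² + (1.7460·111.32)²) = √(9476.893998 + 37777.644381) = 217.3811 km
2: √((1.2142·111.32)² + (2.2917·111.32)²) = √(18269.508021 + 65082.154994) = 288.7069 km
3: √((-1.3679·111.32)² + (2.0718·111.32)²) = √(23187.562333 + 53191.477365) = 276.3676 km
4: √((-1.8383·111.32)² + (1.3045·111.32)²) = √(41877.347880 + 21087.959663) = 250.9289 km
5: √((-0.3597·111.32)² + (-0.3632·111.32)²) = √(1603.346068 + 1634.700047) = 56.9038 km
6: √((-1.3846·111.32)² + (1.6288·111.32)²) = √(23757.188844 + 32876.222926) = 237.9778 km
7: √((-1.6949·111.32)² + (2.3849·111.32)²) = √(35598.734106 + 70483.383275) = 325.7025 km
8: √((0.0967·111.32)² + (-0.0431·111.32)²) = √(115.877560 + 23.019768) = 11.7855 km
9: √((-1.6477·111.32)² + (0.5008·111.32)²) = √(33643.616878 + 3107.957245) = 191.7070 km
10: √((1.8606·111.32)² + (-0.8079·111.32)²) = √(42899.519570 + 8088.381210) = 225.8050 km
11: √((-0.3945·111.32)² + (-0.2328·111.32)²) = √(1928.592220 + 671.602567) = 50.9921 km
Maximum: 7 at 325.7025 km.

7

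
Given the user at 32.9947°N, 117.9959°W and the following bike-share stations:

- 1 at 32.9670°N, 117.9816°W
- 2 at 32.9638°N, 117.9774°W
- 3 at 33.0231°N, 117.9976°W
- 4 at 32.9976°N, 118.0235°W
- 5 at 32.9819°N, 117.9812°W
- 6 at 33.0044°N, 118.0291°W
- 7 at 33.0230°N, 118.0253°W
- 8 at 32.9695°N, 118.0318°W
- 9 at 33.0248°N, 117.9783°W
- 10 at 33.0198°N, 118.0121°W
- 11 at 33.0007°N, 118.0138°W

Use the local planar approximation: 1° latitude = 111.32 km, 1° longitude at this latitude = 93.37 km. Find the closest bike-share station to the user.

11

Distances from 32.9947°N, 117.9959°W:
1: 3.3602 km
2: 3.8491 km
3: 3.1655 km
4: 2.5972 km
5: 1.9784 km
6: 3.2826 km
7: 4.1785 km
8: 4.3710 km
9: 3.7320 km
10: 3.1773 km
11: 1.7998 km
Minimum: 11 at 1.7998 km.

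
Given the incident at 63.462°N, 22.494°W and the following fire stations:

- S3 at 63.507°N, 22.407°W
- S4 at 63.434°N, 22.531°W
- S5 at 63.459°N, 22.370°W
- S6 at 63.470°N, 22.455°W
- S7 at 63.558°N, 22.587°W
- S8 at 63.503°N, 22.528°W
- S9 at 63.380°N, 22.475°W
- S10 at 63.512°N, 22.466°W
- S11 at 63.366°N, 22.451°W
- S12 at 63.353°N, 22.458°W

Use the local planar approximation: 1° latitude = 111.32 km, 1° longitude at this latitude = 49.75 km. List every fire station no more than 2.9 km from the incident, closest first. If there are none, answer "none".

Distances from 63.462°N, 22.494°W:
S3: √((0.045·111.32)² + (0.087·49.75)²) = √(25.09409 + 18.73375) = 6.620 km
S4: √((-0.028·111.32)² + (-0.037·49.75)²) = √(9.71544 + 3.38836) = 3.620 km
S5: √((-0.003·111.32)² + (0.124·49.75)²) = √(0.11153 + 38.05656) = 6.178 km
S6: √((0.008·111.32)² + (0.039·49.75)²) = √(0.79310 + 3.76457) = 2.135 km
S7: √((0.096·111.32)² + (-0.093·49.75)²) = √(114.20598 + 21.40682) = 11.645 km
S8: √((0.041·111.32)² + (-0.034·49.75)²) = √(20.83119 + 2.86117) = 4.867 km
S9: √((-0.082·111.32)² + (0.019·49.75)²) = √(83.32477 + 0.89350) = 9.177 km
S10: √((0.050·111.32)² + (0.028·49.75)²) = √(30.98036 + 1.94045) = 5.738 km
S11: √((-0.096·111.32)² + (0.043·49.75)²) = √(114.20598 + 4.57639) = 10.899 km
S12: √((-0.109·111.32)² + (0.036·49.75)²) = √(147.23104 + 3.20768) = 12.265 km
Threshold 2.9 km: S6 (2.135 km) is within range.

S6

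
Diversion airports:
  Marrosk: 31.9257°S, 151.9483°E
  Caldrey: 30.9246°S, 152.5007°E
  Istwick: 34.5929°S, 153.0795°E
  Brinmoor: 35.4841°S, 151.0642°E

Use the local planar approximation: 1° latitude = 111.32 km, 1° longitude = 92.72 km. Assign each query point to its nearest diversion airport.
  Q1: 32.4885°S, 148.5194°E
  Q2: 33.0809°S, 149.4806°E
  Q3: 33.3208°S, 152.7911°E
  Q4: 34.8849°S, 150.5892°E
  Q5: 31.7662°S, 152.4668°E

Q1→Marrosk; Q2→Marrosk; Q3→Istwick; Q4→Brinmoor; Q5→Marrosk

Q1 at 32.4885°S, 148.5194°E:
  Marrosk: √((0.5628·111.32)² + (3.4289·92.72)²) = √(3925.134770 + 101077.963929) = 324.0418 km
  Caldrey: √((1.5639·111.32)² + (3.9813·92.72)²) = √(30308.493818 + 136268.869724) = 408.1389 km
  Istwick: √((-2.1044·111.32)² + (4.5601·92.72)²) = √(54878.594687 + 178770.386479) = 483.3725 km
  Brinmoor: √((-2.9956·111.32)² + (2.5448·92.72)²) = √(111202.368953 + 55674.222161) = 408.5053 km
  → nearest: Marrosk (324.0418 km)
Q2 at 33.0809°S, 149.4806°E:
  Marrosk: √((1.1552·111.32)² + (2.4677·92.72)²) = √(16537.153431 + 52351.793921) = 262.4670 km
  Caldrey: √((2.1563·111.32)² + (3.0201·92.72)²) = √(57618.873226 + 78413.256880) = 368.8253 km
  Istwick: √((-1.5120·111.32)² + (3.5989·92.72)²) = √(28330.221995 + 111349.021439) = 373.7369 km
  Brinmoor: √((-2.4032·111.32)² + (1.5836·92.72)²) = √(71569.210427 + 21559.457677) = 305.1699 km
  → nearest: Marrosk (262.4670 km)
Q3 at 33.3208°S, 152.7911°E:
  Marrosk: √((1.3951·111.32)² + (-0.8428·92.72)²) = √(24118.876446 + 6106.549752) = 173.8546 km
  Caldrey: √((2.3962·111.32)² + (-0.2904·92.72)²) = √(71152.886489 + 725.003445) = 268.1005 km
  Istwick: √((-1.2721·111.32)² + (0.2884·92.72)²) = √(20053.440814 + 715.051559) = 144.1128 km
  Brinmoor: √((-2.1633·111.32)² + (-1.7269·92.72)²) = √(57993.576914 + 25637.827724) = 289.1909 km
  → nearest: Istwick (144.1128 km)
Q4 at 34.8849°S, 150.5892°E:
  Marrosk: √((2.9592·111.32)² + (1.3591·92.72)²) = √(108516.313596 + 15879.969752) = 352.6986 km
  Caldrey: √((3.9603·111.32)² + (1.9115·92.72)²) = √(194358.065105 + 31411.990007) = 475.1527 km
  Istwick: √((0.2920·111.32)² + (2.4903·92.72)²) = √(1056.603630 + 53315.094469) = 233.1774 km
  Brinmoor: √((-0.5992·111.32)² + (0.4750·92.72)²) = √(4449.282738 + 1939.697764) = 79.9311 km
  → nearest: Brinmoor (79.9311 km)
Q5 at 31.7662°S, 152.4668°E:
  Marrosk: √((-0.1595·111.32)² + (-0.5185·92.72)²) = √(315.259201 + 2311.236393) = 51.2493 km
  Caldrey: √((0.8416·111.32)² + (0.0339·92.72)²) = √(8777.237480 + 9.879757) = 93.7396 km
  Istwick: √((-2.8267·111.32)² + (0.6127·92.72)²) = √(99016.103782 + 3227.324289) = 319.7553 km
  Brinmoor: √((-3.7179·111.32)² + (-1.4026·92.72)²) = √(171293.863205 + 16912.761128) = 433.8279 km
  → nearest: Marrosk (51.2493 km)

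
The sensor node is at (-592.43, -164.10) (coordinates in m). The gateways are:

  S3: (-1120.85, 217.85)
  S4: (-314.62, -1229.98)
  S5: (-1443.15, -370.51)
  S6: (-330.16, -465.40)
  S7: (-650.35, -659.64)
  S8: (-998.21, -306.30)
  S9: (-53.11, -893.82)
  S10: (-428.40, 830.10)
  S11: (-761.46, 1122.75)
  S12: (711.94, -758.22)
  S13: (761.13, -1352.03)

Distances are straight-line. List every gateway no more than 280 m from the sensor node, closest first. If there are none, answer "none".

none

Distances from (-592.43, -164.10):
S3: 652.01 m
S4: 1101.49 m
S5: 875.40 m
S6: 399.46 m
S7: 498.91 m
S8: 429.97 m
S9: 907.39 m
S10: 1007.64 m
S11: 1297.90 m
S12: 1433.30 m
S13: 1800.92 m
Threshold 280 m: none within range.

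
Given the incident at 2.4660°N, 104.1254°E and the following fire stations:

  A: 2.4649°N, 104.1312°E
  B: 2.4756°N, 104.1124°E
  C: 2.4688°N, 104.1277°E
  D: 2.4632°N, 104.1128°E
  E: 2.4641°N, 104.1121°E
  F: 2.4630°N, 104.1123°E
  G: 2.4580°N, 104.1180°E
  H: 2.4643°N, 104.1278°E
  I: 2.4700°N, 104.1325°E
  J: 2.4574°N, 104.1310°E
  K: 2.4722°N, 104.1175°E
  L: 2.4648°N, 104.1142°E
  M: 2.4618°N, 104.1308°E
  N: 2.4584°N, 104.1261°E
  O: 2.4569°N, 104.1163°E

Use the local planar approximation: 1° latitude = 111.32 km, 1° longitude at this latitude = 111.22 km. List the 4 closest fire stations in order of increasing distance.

H, C, A, M

Distances from 2.4660°N, 104.1254°E:
A: √((-0.0011·111.32)² + (0.0058·111.22)²) = √(0.014994 + 0.416123) = 0.6566 km
B: √((0.0096·111.32)² + (-0.0130·111.22)²) = √(1.142060 + 2.090511) = 1.7979 km
C: √((0.0028·111.32)² + (0.0023·111.22)²) = √(0.097154 + 0.065437) = 0.4032 km
D: √((-0.0028·111.32)² + (-0.0126·111.22)²) = √(0.097154 + 1.963843) = 1.4356 km
E: √((-0.0019·111.32)² + (-0.0133·111.22)²) = √(0.044736 + 2.188110) = 1.4943 km
F: √((-0.0030·111.32)² + (-0.0131·111.22)²) = √(0.111529 + 2.122797) = 1.4948 km
G: √((-0.0080·111.32)² + (-0.0074·111.22)²) = √(0.793097 + 0.677375) = 1.2126 km
H: √((-0.0017·111.32)² + (0.0024·111.22)²) = √(0.035813 + 0.071251) = 0.3272 km
I: √((0.0040·111.32)² + (0.0071·111.22)²) = √(0.198274 + 0.623566) = 0.9066 km
J: √((-0.0086·111.32)² + (0.0056·111.22)²) = √(0.916523 + 0.387920) = 1.1421 km
K: √((0.0062·111.32)² + (-0.0079·111.22)²) = √(0.476354 + 0.772005) = 1.1173 km
L: √((-0.0012·111.32)² + (-0.0112·111.22)²) = √(0.017845 + 1.551679) = 1.2528 km
M: √((-0.0042·111.32)² + (0.0054·111.22)²) = √(0.218597 + 0.360706) = 0.7611 km
N: √((-0.0076·111.32)² + (0.0007·111.22)²) = √(0.715770 + 0.006061) = 0.8496 km
O: √((-0.0091·111.32)² + (-0.0091·111.22)²) = √(1.026193 + 1.024350) = 1.4320 km
Sorted: H (0.3272 km) < C (0.4032 km) < A (0.6566 km) < M (0.7611 km) < N (0.8496 km) < I (0.9066 km) < …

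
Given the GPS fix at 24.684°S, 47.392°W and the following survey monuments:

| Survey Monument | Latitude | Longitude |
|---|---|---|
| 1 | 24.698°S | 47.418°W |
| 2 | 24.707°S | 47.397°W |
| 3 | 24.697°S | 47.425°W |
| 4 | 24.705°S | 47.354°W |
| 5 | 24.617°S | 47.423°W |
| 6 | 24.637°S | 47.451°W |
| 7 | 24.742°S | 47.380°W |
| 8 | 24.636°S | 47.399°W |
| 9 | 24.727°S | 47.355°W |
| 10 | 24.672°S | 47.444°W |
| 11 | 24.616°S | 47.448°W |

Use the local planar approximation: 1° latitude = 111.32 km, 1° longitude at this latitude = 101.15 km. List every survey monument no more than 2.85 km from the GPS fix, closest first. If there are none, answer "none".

2

Distances from 24.684°S, 47.392°W:
1: 3.057 km
2: 2.610 km
3: 3.638 km
4: 4.499 km
5: 8.091 km
6: 7.937 km
7: 6.570 km
8: 5.390 km
9: 6.076 km
10: 5.427 km
11: 9.454 km
Threshold 2.85 km: 2 (2.610 km) is within range.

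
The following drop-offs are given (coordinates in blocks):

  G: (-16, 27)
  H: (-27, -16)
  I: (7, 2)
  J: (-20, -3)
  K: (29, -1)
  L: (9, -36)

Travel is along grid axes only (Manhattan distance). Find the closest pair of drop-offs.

H and J

Pairwise distances:
G–H: 54 blocks
G–I: 48 blocks
G–J: 34 blocks
G–K: 73 blocks
G–L: 88 blocks
H–I: 52 blocks
H–J: 20 blocks
H–K: 71 blocks
H–L: 56 blocks
I–J: 32 blocks
I–K: 25 blocks
I–L: 40 blocks
J–K: 51 blocks
J–L: 62 blocks
K–L: 55 blocks
Closest pair: H–J at 20 blocks.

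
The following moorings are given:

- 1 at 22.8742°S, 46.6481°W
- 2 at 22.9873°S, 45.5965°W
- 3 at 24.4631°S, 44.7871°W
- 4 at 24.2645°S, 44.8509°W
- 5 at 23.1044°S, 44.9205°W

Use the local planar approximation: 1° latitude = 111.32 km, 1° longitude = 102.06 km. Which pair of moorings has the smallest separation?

3 and 4

Pairwise distances:
1–2: √((-0.1131·111.32)² + (1.0516·102.06)²) = √(158.515453 + 11518.933813) = 108.0622 km
1–3: √((-1.5889·111.32)² + (1.8610·102.06)²) = √(31285.242482 + 36074.795201) = 259.5381 km
1–4: √((-1.3903·111.32)² + (1.7972·102.06)²) = √(23953.194493 + 33643.715192) = 239.9936 km
1–5: √((-0.2302·111.32)² + (1.7276·102.06)²) = √(656.684906 + 31088.338981) = 178.1713 km
2–3: √((-1.4758·111.32)² + (0.8094·102.06)²) = √(26989.908196 + 6823.976587) = 183.8855 km
2–4: √((-1.2772·111.32)² + (0.7456·102.06)²) = √(20214.556386 + 5790.591476) = 161.2611 km
2–5: √((-0.1171·111.32)² + (0.6760·102.06)²) = √(169.926137 + 4759.973335) = 70.2132 km
3–4: √((0.1986·111.32)² + (-0.0638·102.06)²) = √(488.770385 + 42.398695) = 23.0471 km
3–5: √((1.3587·111.32)² + (-0.1334·102.06)²) = √(22876.708910 + 185.362888) = 151.8620 km
4–5: √((1.1601·111.32)² + (-0.0696·102.06)²) = √(16677.741914 + 50.457951) = 129.3375 km
Closest pair: 3–4 at 23.0471 km.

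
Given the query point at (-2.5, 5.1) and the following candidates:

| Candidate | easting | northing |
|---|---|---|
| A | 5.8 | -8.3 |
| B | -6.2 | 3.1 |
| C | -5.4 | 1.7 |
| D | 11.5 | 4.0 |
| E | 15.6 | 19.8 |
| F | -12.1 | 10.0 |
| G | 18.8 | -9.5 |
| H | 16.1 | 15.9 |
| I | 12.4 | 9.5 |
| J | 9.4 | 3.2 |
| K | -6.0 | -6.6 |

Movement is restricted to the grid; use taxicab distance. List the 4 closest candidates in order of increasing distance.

Distances from (-2.5, 5.1):
A: |8.3| + |-13.4| = 8.3 + 13.4 = 21.7
B: |-3.7| + |-2.0| = 3.7 + 2.0 = 5.7
C: |-2.9| + |-3.4| = 2.9 + 3.4 = 6.3
D: |14.0| + |-1.1| = 14.0 + 1.1 = 15.1
E: |18.1| + |14.7| = 18.1 + 14.7 = 32.8
F: |-9.6| + |4.9| = 9.6 + 4.9 = 14.5
G: |21.3| + |-14.6| = 21.3 + 14.6 = 35.9
H: |18.6| + |10.8| = 18.6 + 10.8 = 29.4
I: |14.9| + |4.4| = 14.9 + 4.4 = 19.3
J: |11.9| + |-1.9| = 11.9 + 1.9 = 13.8
K: |-3.5| + |-11.7| = 3.5 + 11.7 = 15.2
Sorted: B (5.7) < C (6.3) < J (13.8) < F (14.5) < D (15.1) < K (15.2) < …

B, C, J, F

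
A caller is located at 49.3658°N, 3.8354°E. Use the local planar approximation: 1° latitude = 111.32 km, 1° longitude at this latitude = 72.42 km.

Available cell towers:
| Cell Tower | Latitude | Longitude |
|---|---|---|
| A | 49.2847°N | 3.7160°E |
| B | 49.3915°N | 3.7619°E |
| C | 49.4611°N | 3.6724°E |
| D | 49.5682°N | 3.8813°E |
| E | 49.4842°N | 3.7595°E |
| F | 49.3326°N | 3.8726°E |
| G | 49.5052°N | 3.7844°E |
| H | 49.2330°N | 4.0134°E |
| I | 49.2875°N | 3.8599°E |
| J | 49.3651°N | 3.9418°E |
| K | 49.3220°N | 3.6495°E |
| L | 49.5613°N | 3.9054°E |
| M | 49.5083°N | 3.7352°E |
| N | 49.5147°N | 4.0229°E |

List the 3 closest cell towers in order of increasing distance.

Distances from 49.3658°N, 3.8354°E:
A: √((-0.0811·111.32)² + (-0.1194·72.42)²) = √(81.505723 + 74.769710) = 12.5010 km
B: √((0.0257·111.32)² + (-0.0735·72.42)²) = √(8.184886 + 28.332945) = 6.0430 km
C: √((0.0953·111.32)² + (-0.1630·72.42)²) = √(112.546553 + 139.345276) = 15.8711 km
D: √((0.2024·111.32)² + (0.0459·72.42)²) = √(507.653531 + 11.049495) = 22.7751 km
E: √((0.1184·111.32)² + (-0.0759·72.42)²) = √(173.719992 + 30.213469) = 14.2805 km
F: √((-0.0332·111.32)² + (0.0372·72.42)²) = √(13.659115 + 7.257765) = 4.5735 km
G: √((0.1394·111.32)² + (-0.0510·72.42)²) = √(240.808572 + 13.641351) = 15.9515 km
H: √((-0.1328·111.32)² + (0.1780·72.42)²) = √(218.545841 + 166.171693) = 19.6142 km
I: √((-0.0783·111.32)² + (0.0245·72.42)²) = √(75.974862 + 3.148105) = 8.8951 km
J: √((-0.0007·111.32)² + (0.1064·72.42)²) = √(0.006072 + 59.374545) = 7.7059 km
K: √((-0.0438·111.32)² + (-0.1859·72.42)²) = √(23.773582 + 181.249084) = 14.3186 km
L: √((0.1955·111.32)² + (0.0700·72.42)²) = √(473.630781 + 25.698816) = 22.3457 km
M: √((0.1425·111.32)² + (-0.1002·72.42)²) = √(251.637942 + 52.656560) = 17.4440 km
N: √((0.1489·111.32)² + (0.1875·72.42)²) = √(274.748792 + 184.382452) = 21.4273 km
Sorted: F (4.5735 km) < B (6.0430 km) < J (7.7059 km) < I (8.8951 km) < A (12.5010 km) < …

F, B, J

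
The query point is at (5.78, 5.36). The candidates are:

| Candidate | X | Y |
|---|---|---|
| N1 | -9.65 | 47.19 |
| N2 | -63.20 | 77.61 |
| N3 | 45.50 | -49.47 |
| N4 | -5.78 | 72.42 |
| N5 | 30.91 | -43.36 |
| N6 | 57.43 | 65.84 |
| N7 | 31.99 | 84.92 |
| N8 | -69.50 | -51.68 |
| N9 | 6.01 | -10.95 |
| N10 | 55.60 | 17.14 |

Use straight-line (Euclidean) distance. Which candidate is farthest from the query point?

N2

Distances from (5.78, 5.36):
N1: √((-15.43)² + (41.83)²) = √(238.0849 + 1749.7489) = 44.59
N2: √((-68.98)² + (72.25)²) = √(4758.2404 + 5220.0625) = 99.89
N3: √((39.72)² + (-54.83)²) = √(1577.6784 + 3006.3289) = 67.71
N4: √((-11.56)² + (67.06)²) = √(133.6336 + 4497.0436) = 68.05
N5: √((25.13)² + (-48.72)²) = √(631.5169 + 2373.6384) = 54.82
N6: √((51.65)² + (60.48)²) = √(2667.7225 + 3657.8304) = 79.53
N7: √((26.21)² + (79.56)²) = √(686.9641 + 6329.7936) = 83.77
N8: √((-75.28)² + (-57.04)²) = √(5667.0784 + 3253.5616) = 94.45
N9: √((0.23)² + (-16.31)²) = √(0.0529 + 266.0161) = 16.31
N10: √((49.82)² + (11.78)²) = √(2482.0324 + 138.7684) = 51.19
Maximum: N2 at 99.89.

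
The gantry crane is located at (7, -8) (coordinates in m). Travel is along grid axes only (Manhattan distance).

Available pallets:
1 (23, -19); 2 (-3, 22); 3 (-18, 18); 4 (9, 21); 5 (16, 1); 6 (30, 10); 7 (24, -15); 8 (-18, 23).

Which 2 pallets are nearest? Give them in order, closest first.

5, 7

Distances from (7, -8):
1: 27 m
2: 40 m
3: 51 m
4: 31 m
5: 18 m
6: 41 m
7: 24 m
8: 56 m
Sorted: 5 (18 m) < 7 (24 m) < 1 (27 m) < 4 (31 m) < …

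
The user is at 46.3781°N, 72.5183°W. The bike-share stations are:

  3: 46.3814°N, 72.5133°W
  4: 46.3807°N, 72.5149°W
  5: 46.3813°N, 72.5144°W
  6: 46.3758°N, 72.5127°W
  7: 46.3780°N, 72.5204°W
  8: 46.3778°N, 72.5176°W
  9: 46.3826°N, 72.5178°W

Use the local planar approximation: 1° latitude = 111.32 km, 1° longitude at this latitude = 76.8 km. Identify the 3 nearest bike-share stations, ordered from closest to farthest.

8, 7, 4

Distances from 46.3781°N, 72.5183°W:
3: √((0.0033·111.32)² + (0.0050·76.8)²) = √(0.134950 + 0.147456) = 0.5314 km
4: √((0.0026·111.32)² + (0.0034·76.8)²) = √(0.083771 + 0.068184) = 0.3898 km
5: √((0.0032·111.32)² + (0.0039·76.8)²) = √(0.126896 + 0.089712) = 0.4654 km
6: √((-0.0023·111.32)² + (0.0056·76.8)²) = √(0.065554 + 0.184969) = 0.5005 km
7: √((-0.0001·111.32)² + (-0.0021·76.8)²) = √(0.000124 + 0.026011) = 0.1617 km
8: √((-0.0003·111.32)² + (0.0007·76.8)²) = √(0.001115 + 0.002890) = 0.0633 km
9: √((0.0045·111.32)² + (0.0005·76.8)²) = √(0.250941 + 0.001475) = 0.5024 km
Sorted: 8 (0.0633 km) < 7 (0.1617 km) < 4 (0.3898 km) < 5 (0.4654 km) < 6 (0.5005 km) < …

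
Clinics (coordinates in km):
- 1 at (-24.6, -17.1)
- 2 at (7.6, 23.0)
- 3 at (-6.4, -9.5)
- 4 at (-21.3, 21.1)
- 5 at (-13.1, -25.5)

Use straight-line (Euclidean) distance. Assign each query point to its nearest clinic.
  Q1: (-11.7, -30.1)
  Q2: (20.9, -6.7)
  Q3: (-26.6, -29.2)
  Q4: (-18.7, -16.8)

Q1→5; Q2→3; Q3→1; Q4→1

Q1 at (-11.7, -30.1):
  1: √((-12.9)² + (13.0)²) = √(166.410 + 169.000) = 18.3 km
  2: √((19.3)² + (53.1)²) = √(372.490 + 2819.610) = 56.5 km
  3: √((5.3)² + (20.6)²) = √(28.090 + 424.360) = 21.3 km
  4: √((-9.6)² + (51.2)²) = √(92.160 + 2621.440) = 52.1 km
  5: √((-1.4)² + (4.6)²) = √(1.960 + 21.160) = 4.8 km
  → nearest: 5 (4.8 km)
Q2 at (20.9, -6.7):
  1: √((-45.5)² + (-10.4)²) = √(2070.250 + 108.160) = 46.7 km
  2: √((-13.3)² + (29.7)²) = √(176.890 + 882.090) = 32.5 km
  3: √((-27.3)² + (-2.8)²) = √(745.290 + 7.840) = 27.4 km
  4: √((-42.2)² + (27.8)²) = √(1780.840 + 772.840) = 50.5 km
  5: √((-34.0)² + (-18.8)²) = √(1156.000 + 353.440) = 38.9 km
  → nearest: 3 (27.4 km)
Q3 at (-26.6, -29.2):
  1: √((2.0)² + (12.1)²) = √(4.000 + 146.410) = 12.3 km
  2: √((34.2)² + (52.2)²) = √(1169.640 + 2724.840) = 62.4 km
  3: √((20.2)² + (19.7)²) = √(408.040 + 388.090) = 28.2 km
  4: √((5.3)² + (50.3)²) = √(28.090 + 2530.090) = 50.6 km
  5: √((13.5)² + (3.7)²) = √(182.250 + 13.690) = 14.0 km
  → nearest: 1 (12.3 km)
Q4 at (-18.7, -16.8):
  1: √((-5.9)² + (-0.3)²) = √(34.810 + 0.090) = 5.9 km
  2: √((26.3)² + (39.8)²) = √(691.690 + 1584.040) = 47.7 km
  3: √((12.3)² + (7.3)²) = √(151.290 + 53.290) = 14.3 km
  4: √((-2.6)² + (37.9)²) = √(6.760 + 1436.410) = 38.0 km
  5: √((5.6)² + (-8.7)²) = √(31.360 + 75.690) = 10.3 km
  → nearest: 1 (5.9 km)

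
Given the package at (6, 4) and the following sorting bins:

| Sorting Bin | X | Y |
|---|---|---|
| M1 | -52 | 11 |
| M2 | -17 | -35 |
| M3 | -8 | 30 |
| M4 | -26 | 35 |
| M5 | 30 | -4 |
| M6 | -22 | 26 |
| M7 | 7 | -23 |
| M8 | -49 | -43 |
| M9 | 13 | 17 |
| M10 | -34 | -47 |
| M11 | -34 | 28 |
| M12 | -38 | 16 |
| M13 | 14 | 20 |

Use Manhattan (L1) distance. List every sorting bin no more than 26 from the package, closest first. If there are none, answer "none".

Distances from (6, 4):
M1: |-58| + |7| = 58 + 7 = 65
M2: |-23| + |-39| = 23 + 39 = 62
M3: |-14| + |26| = 14 + 26 = 40
M4: |-32| + |31| = 32 + 31 = 63
M5: |24| + |-8| = 24 + 8 = 32
M6: |-28| + |22| = 28 + 22 = 50
M7: |1| + |-27| = 1 + 27 = 28
M8: |-55| + |-47| = 55 + 47 = 102
M9: |7| + |13| = 7 + 13 = 20
M10: |-40| + |-51| = 40 + 51 = 91
M11: |-40| + |24| = 40 + 24 = 64
M12: |-44| + |12| = 44 + 12 = 56
M13: |8| + |16| = 8 + 16 = 24
Threshold 26: M9 (20), M13 (24) are within range.

M9, M13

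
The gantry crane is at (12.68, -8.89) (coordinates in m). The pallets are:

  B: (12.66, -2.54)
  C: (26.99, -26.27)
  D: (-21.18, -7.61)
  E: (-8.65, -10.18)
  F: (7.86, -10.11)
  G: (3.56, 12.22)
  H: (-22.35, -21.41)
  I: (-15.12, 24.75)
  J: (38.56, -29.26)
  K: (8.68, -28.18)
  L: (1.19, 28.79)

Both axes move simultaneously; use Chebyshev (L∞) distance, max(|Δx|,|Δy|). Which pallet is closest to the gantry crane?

F

Distances from (12.68, -8.89):
B: 6.35 m
C: 17.38 m
D: 33.86 m
E: 21.33 m
F: 4.82 m
G: 21.11 m
H: 35.03 m
I: 33.64 m
J: 25.88 m
K: 19.29 m
L: 37.68 m
Minimum: F at 4.82 m.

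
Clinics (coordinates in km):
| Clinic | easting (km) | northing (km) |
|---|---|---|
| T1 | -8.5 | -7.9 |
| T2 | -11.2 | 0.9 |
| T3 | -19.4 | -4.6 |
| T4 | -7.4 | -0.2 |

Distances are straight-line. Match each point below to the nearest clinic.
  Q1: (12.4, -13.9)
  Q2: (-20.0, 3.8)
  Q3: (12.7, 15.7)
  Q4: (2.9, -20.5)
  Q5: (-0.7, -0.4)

Q1 at (12.4, -13.9):
  T1: 21.7442 km
  T2: 27.8568 km
  T3: 33.1320 km
  T4: 24.0776 km
  → nearest: T1 (21.7442 km)
Q2 at (-20.0, 3.8):
  T1: 16.4055 km
  T2: 9.2655 km
  T3: 8.4214 km
  T4: 13.2197 km
  → nearest: T3 (8.4214 km)
Q3 at (12.7, 15.7):
  T1: 31.7238 km
  T2: 28.1114 km
  T3: 37.9803 km
  T4: 25.6285 km
  → nearest: T4 (25.6285 km)
Q4 at (2.9, -20.5):
  T1: 16.9918 km
  T2: 25.6275 km
  T3: 27.3880 km
  T4: 22.7636 km
  → nearest: T1 (16.9918 km)
Q5 at (-0.7, -0.4):
  T1: 10.8208 km
  T2: 10.5802 km
  T3: 19.1659 km
  T4: 6.7030 km
  → nearest: T4 (6.7030 km)

Q1→T1; Q2→T3; Q3→T4; Q4→T1; Q5→T4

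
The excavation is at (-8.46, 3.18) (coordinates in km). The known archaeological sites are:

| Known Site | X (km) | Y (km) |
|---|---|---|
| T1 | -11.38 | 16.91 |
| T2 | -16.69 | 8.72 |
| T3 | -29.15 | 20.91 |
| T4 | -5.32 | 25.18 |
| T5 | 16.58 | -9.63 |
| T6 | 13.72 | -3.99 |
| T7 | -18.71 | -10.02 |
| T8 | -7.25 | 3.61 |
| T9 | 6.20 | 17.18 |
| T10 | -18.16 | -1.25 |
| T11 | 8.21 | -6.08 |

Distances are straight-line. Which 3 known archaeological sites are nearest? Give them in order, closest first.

T8, T2, T10

Distances from (-8.46, 3.18):
T1: √((-2.92)² + (13.73)²) = √(8.5264 + 188.5129) = 14.04 km
T2: √((-8.23)² + (5.54)²) = √(67.7329 + 30.6916) = 9.92 km
T3: √((-20.69)² + (17.73)²) = √(428.0761 + 314.3529) = 27.25 km
T4: √((3.14)² + (22.00)²) = √(9.8596 + 484.0000) = 22.22 km
T5: √((25.04)² + (-12.81)²) = √(627.0016 + 164.0961) = 28.13 km
T6: √((22.18)² + (-7.17)²) = √(491.9524 + 51.4089) = 23.31 km
T7: √((-10.25)² + (-13.20)²) = √(105.0625 + 174.2400) = 16.71 km
T8: √((1.21)² + (0.43)²) = √(1.4641 + 0.1849) = 1.28 km
T9: √((14.66)² + (14.00)²) = √(214.9156 + 196.0000) = 20.27 km
T10: √((-9.70)² + (-4.43)²) = √(94.0900 + 19.6249) = 10.66 km
T11: √((16.67)² + (-9.26)²) = √(277.8889 + 85.7476) = 19.07 km
Sorted: T8 (1.28 km) < T2 (9.92 km) < T10 (10.66 km) < T1 (14.04 km) < T7 (16.71 km) < …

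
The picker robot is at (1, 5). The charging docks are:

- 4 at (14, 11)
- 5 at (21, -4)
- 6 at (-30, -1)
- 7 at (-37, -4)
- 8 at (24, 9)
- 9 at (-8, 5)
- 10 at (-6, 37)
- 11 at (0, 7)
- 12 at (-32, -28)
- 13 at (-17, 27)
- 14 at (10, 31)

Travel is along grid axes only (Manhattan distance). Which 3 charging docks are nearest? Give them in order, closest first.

Distances from (1, 5):
4: 19
5: 29
6: 37
7: 47
8: 27
9: 9
10: 39
11: 3
12: 66
13: 40
14: 35
Sorted: 11 (3) < 9 (9) < 4 (19) < 8 (27) < 5 (29) < …

11, 9, 4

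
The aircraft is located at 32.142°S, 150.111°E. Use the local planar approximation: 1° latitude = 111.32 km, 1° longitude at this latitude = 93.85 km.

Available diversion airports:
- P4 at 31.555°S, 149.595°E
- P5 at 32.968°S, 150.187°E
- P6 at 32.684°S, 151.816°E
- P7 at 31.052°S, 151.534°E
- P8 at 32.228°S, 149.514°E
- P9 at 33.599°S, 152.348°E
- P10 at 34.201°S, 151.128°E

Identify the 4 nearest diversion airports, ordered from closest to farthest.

P8, P4, P5, P6

Distances from 32.142°S, 150.111°E:
P4: 81.333 km
P5: 92.227 km
P6: 171.011 km
P7: 180.439 km
P8: 56.840 km
P9: 265.297 km
P10: 248.286 km
Sorted: P8 (56.840 km) < P4 (81.333 km) < P5 (92.227 km) < P6 (171.011 km) < P7 (180.439 km) < P10 (248.286 km) < …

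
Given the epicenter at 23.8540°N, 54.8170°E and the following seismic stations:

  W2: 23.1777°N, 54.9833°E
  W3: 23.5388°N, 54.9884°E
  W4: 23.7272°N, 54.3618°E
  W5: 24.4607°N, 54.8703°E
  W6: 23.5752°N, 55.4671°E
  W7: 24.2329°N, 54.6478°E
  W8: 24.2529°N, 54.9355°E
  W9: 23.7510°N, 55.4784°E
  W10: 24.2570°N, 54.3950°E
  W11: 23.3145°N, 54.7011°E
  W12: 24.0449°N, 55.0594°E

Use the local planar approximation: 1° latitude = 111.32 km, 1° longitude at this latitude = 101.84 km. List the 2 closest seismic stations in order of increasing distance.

W12, W3

Distances from 23.8540°N, 54.8170°E:
W2: √((-0.6763·111.32)² + (0.1663·101.84)²) = √(5667.939034 + 286.827825) = 77.1671 km
W3: √((-0.3152·111.32)² + (0.1714·101.84)²) = √(1231.172235 + 304.690151) = 39.1901 km
W4: √((-0.1268·111.32)² + (-0.4552·101.84)²) = √(199.243840 + 2149.024111) = 48.4589 km
W5: √((0.6067·111.32)² + (0.0533·101.84)²) = √(4561.360372 + 29.463966) = 67.7556 km
W6: √((-0.2788·111.32)² + (0.6501·101.84)²) = √(963.234289 + 4383.258800) = 73.1197 km
W7: √((0.3789·111.32)² + (-0.1692·101.84)²) = √(1779.080526 + 296.918665) = 45.5631 km
W8: √((0.3989·111.32)² + (0.1185·101.84)²) = √(1971.852693 + 145.637589) = 46.0162 km
W9: √((-0.1030·111.32)² + (0.6614·101.84)²) = √(131.468239 + 4536.962216) = 68.3259 km
W10: √((0.4030·111.32)² + (-0.4220·101.84)²) = √(2012.595455 + 1846.977833) = 62.1255 km
W11: √((-0.5395·111.32)² + (-0.1159·101.84)²) = √(3606.860065 + 139.316852) = 61.2060 km
W12: √((0.1909·111.32)² + (0.2424·101.84)²) = √(451.604491 + 609.399386) = 32.5731 km
Sorted: W12 (32.5731 km) < W3 (39.1901 km) < W7 (45.5631 km) < W8 (46.0162 km) < …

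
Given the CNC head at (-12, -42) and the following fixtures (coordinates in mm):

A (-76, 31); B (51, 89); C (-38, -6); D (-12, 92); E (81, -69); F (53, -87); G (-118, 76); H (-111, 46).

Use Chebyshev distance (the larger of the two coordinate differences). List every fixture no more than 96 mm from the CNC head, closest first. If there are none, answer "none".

Distances from (-12, -42):
A: max(|-64|, |73|) = 73 mm
B: max(|63|, |131|) = 131 mm
C: max(|-26|, |36|) = 36 mm
D: max(|0|, |134|) = 134 mm
E: max(|93|, |-27|) = 93 mm
F: max(|65|, |-45|) = 65 mm
G: max(|-106|, |118|) = 118 mm
H: max(|-99|, |88|) = 99 mm
Threshold 96 mm: C (36 mm), F (65 mm), A (73 mm), E (93 mm) are within range.

C, F, A, E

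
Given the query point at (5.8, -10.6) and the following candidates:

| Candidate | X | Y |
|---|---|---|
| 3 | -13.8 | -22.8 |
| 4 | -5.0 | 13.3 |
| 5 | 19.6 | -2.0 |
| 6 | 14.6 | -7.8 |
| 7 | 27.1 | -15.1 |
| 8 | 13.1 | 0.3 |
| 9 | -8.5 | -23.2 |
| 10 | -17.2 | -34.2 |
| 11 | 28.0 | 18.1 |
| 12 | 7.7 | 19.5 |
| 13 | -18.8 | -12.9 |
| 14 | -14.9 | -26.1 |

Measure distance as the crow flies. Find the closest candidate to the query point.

Distances from (5.8, -10.6):
3: √((-19.6)² + (-12.2)²) = √(384.160 + 148.840) = 23.1
4: √((-10.8)² + (23.9)²) = √(116.640 + 571.210) = 26.2
5: √((13.8)² + (8.6)²) = √(190.440 + 73.960) = 16.3
6: √((8.8)² + (2.8)²) = √(77.440 + 7.840) = 9.2
7: √((21.3)² + (-4.5)²) = √(453.690 + 20.250) = 21.8
8: √((7.3)² + (10.9)²) = √(53.290 + 118.810) = 13.1
9: √((-14.3)² + (-12.6)²) = √(204.490 + 158.760) = 19.1
10: √((-23.0)² + (-23.6)²) = √(529.000 + 556.960) = 33.0
11: √((22.2)² + (28.7)²) = √(492.840 + 823.690) = 36.3
12: √((1.9)² + (30.1)²) = √(3.610 + 906.010) = 30.2
13: √((-24.6)² + (-2.3)²) = √(605.160 + 5.290) = 24.7
14: √((-20.7)² + (-15.5)²) = √(428.490 + 240.250) = 25.9
Minimum: 6 at 9.2.

6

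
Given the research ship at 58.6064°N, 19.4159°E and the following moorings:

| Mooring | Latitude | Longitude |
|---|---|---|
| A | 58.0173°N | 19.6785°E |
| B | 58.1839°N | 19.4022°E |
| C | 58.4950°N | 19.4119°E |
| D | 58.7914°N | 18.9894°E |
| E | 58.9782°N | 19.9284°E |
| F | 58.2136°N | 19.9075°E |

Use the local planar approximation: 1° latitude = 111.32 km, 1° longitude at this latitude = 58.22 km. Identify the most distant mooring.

Distances from 58.6064°N, 19.4159°E:
A: √((-0.5891·111.32)² + (0.2626·58.22)²) = √(4300.554352 + 233.740434) = 67.3372 km
B: √((-0.4225·111.32)² + (-0.0137·58.22)²) = √(2212.074869 + 0.636188) = 47.0395 km
C: √((-0.1114·111.32)² + (-0.0040·58.22)²) = √(153.785991 + 0.054233) = 12.4032 km
D: √((0.1850·111.32)² + (-0.4265·58.22)²) = √(424.121074 + 616.570118) = 32.2597 km
E: √((0.3718·111.32)² + (0.5125·58.22)²) = √(1713.030779 + 890.291325) = 51.0228 km
F: √((-0.3928·111.32)² + (0.4916·58.22)²) = √(1912.006452 + 819.158893) = 52.2606 km
Maximum: A at 67.3372 km.

A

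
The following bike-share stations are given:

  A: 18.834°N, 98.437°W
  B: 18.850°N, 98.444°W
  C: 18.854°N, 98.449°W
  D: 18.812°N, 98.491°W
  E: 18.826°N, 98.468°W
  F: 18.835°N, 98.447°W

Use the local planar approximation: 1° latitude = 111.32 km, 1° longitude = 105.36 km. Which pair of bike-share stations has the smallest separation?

B and C

Pairwise distances:
A–B: √((0.016·111.32)² + (-0.007·105.36)²) = √(3.17239 + 0.54394) = 1.928 km
A–C: √((0.020·111.32)² + (-0.012·105.36)²) = √(4.95686 + 1.59851) = 2.560 km
A–D: √((-0.022·111.32)² + (-0.054·105.36)²) = √(5.99780 + 32.36973) = 6.194 km
A–E: √((-0.008·111.32)² + (-0.031·105.36)²) = √(0.79310 + 10.66780) = 3.385 km
A–F: √((0.001·111.32)² + (-0.010·105.36)²) = √(0.01239 + 1.11007) = 1.059 km
B–C: √((0.004·111.32)² + (-0.005·105.36)²) = √(0.19827 + 0.27752) = 0.690 km
B–D: √((-0.038·111.32)² + (-0.047·105.36)²) = √(17.89425 + 24.52151) = 6.513 km
B–E: √((-0.024·111.32)² + (-0.024·105.36)²) = √(7.13787 + 6.39402) = 3.679 km
B–F: √((-0.015·111.32)² + (-0.003·105.36)²) = √(2.78823 + 0.09991) = 1.699 km
C–D: √((-0.042·111.32)² + (-0.042·105.36)²) = √(21.85974 + 19.58169) = 6.438 km
C–E: √((-0.028·111.32)² + (-0.019·105.36)²) = √(9.71544 + 4.00736) = 3.704 km
C–F: √((-0.019·111.32)² + (0.002·105.36)²) = √(4.47356 + 0.04440) = 2.126 km
D–E: √((0.014·111.32)² + (0.023·105.36)²) = √(2.42886 + 5.87229) = 2.881 km
D–F: √((0.023·111.32)² + (0.044·105.36)²) = √(6.55544 + 21.49101) = 5.296 km
E–F: √((0.009·111.32)² + (0.021·105.36)²) = √(1.00376 + 4.89542) = 2.429 km
Closest pair: B–C at 0.690 km.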